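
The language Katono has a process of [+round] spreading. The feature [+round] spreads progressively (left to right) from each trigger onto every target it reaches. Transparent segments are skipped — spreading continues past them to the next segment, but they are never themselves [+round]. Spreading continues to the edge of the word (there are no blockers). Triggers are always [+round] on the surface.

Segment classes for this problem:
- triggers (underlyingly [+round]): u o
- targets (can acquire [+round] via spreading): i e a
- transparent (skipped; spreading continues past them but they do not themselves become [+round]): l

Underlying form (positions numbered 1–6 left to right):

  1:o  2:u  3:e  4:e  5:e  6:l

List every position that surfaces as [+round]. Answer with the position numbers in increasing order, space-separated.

From /o/ at 1 rightward: 2 /u/ is itself a trigger — this domain ends here.
From /u/ at 2 rightward: 3 /e/ → [+round]; 4 /e/ → [+round]; 5 /e/ → [+round]; 6 /l/ transparent; word edge.

1 2 3 4 5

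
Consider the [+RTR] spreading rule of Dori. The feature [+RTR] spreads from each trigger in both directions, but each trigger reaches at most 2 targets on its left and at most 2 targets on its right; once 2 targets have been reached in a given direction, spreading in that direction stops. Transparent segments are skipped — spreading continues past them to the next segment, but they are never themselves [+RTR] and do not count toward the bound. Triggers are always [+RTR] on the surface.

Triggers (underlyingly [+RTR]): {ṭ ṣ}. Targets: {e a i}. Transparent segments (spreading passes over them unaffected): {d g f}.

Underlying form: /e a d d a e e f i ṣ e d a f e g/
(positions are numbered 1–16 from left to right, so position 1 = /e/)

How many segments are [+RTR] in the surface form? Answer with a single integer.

From /ṣ/ at 10 rightward: 11 /e/ → [+RTR]; 12 /d/ transparent; 13 /a/ → [+RTR]; bound reached.
From /ṣ/ at 10 leftward: 9 /i/ → [+RTR]; 8 /f/ transparent; 7 /e/ → [+RTR]; bound reached.
Targets with no active source: positions 1 2 5 6 15 stay [-emphatic].
[+RTR] positions on the surface: 7 9 10 11 13.

5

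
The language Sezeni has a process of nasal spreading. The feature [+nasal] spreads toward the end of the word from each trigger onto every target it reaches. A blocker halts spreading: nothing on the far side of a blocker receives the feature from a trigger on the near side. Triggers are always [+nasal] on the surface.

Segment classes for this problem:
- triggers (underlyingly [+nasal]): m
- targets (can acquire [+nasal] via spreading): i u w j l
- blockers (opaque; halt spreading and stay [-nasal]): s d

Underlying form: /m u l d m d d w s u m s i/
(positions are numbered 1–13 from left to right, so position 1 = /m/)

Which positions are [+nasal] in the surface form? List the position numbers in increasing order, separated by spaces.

From /m/ at 1 rightward: 2 /u/ → [+nasal]; 3 /l/ → [+nasal]; 4 /d/ blocks.
From /m/ at 5 rightward: 6 /d/ blocks.
From /m/ at 11 rightward: 12 /s/ blocks.
Targets with no active source: positions 8 10 13 stay [-nasal].

1 2 3 5 11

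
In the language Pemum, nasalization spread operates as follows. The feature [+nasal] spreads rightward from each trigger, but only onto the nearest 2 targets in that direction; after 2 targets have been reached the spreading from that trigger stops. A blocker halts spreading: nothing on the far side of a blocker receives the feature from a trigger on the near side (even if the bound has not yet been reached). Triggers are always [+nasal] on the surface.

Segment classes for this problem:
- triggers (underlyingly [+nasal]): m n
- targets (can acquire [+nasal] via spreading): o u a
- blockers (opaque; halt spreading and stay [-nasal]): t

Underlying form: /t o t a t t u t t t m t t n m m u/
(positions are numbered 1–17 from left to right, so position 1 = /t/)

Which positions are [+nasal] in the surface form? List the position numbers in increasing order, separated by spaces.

11 14 15 16 17

From /m/ at 11 rightward: 12 /t/ blocks.
From /n/ at 14 rightward: 15 /m/ is itself a trigger — this domain ends here.
From /m/ at 15 rightward: 16 /m/ is itself a trigger — this domain ends here.
From /m/ at 16 rightward: 17 /u/ → [+nasal]; word edge.
Targets with no active source: positions 2 4 7 stay [-nasal].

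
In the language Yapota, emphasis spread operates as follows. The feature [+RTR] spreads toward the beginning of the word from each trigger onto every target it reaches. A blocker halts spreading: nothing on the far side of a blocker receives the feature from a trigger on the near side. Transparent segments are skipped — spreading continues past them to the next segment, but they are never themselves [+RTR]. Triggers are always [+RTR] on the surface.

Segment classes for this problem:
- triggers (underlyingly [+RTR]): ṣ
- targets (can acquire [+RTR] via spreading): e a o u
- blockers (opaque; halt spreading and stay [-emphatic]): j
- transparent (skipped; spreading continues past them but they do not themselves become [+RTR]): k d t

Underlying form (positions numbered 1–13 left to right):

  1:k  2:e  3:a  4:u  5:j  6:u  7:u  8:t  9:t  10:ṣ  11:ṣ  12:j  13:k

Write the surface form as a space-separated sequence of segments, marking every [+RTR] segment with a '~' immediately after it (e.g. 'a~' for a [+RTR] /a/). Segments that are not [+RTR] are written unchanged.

k e a u j u~ u~ t t ṣ~ ṣ~ j k

From /ṣ/ at 10 leftward: 9 /t/ transparent; 8 /t/ transparent; 7 /u/ → [+RTR]; 6 /u/ → [+RTR]; 5 /j/ blocks.
From /ṣ/ at 11 leftward: 10 /ṣ/ is itself a trigger — this domain ends here.
Targets with no active source: positions 2 3 4 stay [-emphatic].
[+RTR] positions on the surface: 6 7 10 11.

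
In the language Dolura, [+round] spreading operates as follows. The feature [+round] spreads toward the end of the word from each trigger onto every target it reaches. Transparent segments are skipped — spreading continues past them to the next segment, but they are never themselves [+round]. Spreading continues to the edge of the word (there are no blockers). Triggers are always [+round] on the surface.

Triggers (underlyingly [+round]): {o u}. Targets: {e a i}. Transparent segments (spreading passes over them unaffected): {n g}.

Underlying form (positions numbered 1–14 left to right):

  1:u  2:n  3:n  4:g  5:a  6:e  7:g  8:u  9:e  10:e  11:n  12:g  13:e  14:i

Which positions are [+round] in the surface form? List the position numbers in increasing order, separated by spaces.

From /u/ at 1 rightward: 2 /n/ transparent; 3 /n/ transparent; 4 /g/ transparent; 5 /a/ → [+round]; 6 /e/ → [+round]; 7 /g/ transparent; 8 /u/ is itself a trigger — this domain ends here.
From /u/ at 8 rightward: 9 /e/ → [+round]; 10 /e/ → [+round]; 11 /n/ transparent; 12 /g/ transparent; 13 /e/ → [+round]; 14 /i/ → [+round]; word edge.

1 5 6 8 9 10 13 14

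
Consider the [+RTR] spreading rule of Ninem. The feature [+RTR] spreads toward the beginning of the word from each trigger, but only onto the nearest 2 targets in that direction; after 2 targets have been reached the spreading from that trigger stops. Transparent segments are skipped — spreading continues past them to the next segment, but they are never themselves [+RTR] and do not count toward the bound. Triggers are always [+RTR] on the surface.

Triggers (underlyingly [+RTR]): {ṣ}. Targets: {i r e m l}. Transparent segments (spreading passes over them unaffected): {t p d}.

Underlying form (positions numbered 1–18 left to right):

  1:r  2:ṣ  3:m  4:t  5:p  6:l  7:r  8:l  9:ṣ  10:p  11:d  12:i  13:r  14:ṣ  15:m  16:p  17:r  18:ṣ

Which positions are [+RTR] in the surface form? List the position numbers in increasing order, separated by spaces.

From /ṣ/ at 2 leftward: 1 /r/ → [+RTR]; word edge.
From /ṣ/ at 9 leftward: 8 /l/ → [+RTR]; 7 /r/ → [+RTR]; bound reached.
From /ṣ/ at 14 leftward: 13 /r/ → [+RTR]; 12 /i/ → [+RTR]; bound reached.
From /ṣ/ at 18 leftward: 17 /r/ → [+RTR]; 16 /p/ transparent; 15 /m/ → [+RTR]; bound reached.
Targets with no active source: positions 3 6 stay [-emphatic].

1 2 7 8 9 12 13 14 15 17 18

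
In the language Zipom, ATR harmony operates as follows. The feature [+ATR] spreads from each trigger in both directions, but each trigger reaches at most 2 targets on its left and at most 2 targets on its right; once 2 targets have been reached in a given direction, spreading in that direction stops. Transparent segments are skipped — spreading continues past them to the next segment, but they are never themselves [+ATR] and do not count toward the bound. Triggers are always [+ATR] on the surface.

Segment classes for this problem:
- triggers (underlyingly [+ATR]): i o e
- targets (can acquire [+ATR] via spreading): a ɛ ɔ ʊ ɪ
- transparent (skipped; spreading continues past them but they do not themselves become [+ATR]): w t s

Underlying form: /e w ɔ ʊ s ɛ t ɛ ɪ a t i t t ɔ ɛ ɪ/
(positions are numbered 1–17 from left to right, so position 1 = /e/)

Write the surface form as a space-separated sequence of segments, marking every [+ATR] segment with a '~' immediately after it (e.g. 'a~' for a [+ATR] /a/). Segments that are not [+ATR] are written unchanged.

e~ w ɔ~ ʊ~ s ɛ t ɛ ɪ~ a~ t i~ t t ɔ~ ɛ~ ɪ

From /e/ at 1 rightward: 2 /w/ transparent; 3 /ɔ/ → [+ATR]; 4 /ʊ/ → [+ATR]; bound reached.
From /e/ at 1 leftward: word edge.
From /i/ at 12 rightward: 13 /t/ transparent; 14 /t/ transparent; 15 /ɔ/ → [+ATR]; 16 /ɛ/ → [+ATR]; bound reached.
From /i/ at 12 leftward: 11 /t/ transparent; 10 /a/ → [+ATR]; 9 /ɪ/ → [+ATR]; bound reached.
Targets with no active source: positions 6 8 17 stay [-ATR].
[+ATR] positions on the surface: 1 3 4 9 10 12 15 16.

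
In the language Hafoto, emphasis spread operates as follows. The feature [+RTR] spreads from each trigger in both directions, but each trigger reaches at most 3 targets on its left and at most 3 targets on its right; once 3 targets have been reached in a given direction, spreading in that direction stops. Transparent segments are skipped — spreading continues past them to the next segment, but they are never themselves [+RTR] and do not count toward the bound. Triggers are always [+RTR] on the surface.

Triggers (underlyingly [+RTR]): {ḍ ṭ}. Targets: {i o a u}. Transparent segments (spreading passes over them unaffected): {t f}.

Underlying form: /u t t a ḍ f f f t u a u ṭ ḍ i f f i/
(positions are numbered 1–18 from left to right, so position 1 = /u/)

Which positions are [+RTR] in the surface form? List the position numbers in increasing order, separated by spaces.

1 4 5 10 11 12 13 14 15 18

From /ḍ/ at 5 rightward: 6 /f/ transparent; 7 /f/ transparent; 8 /f/ transparent; 9 /t/ transparent; 10 /u/ → [+RTR]; 11 /a/ → [+RTR]; 12 /u/ → [+RTR]; bound reached.
From /ḍ/ at 5 leftward: 4 /a/ → [+RTR]; 3 /t/ transparent; 2 /t/ transparent; 1 /u/ → [+RTR]; word edge.
From /ṭ/ at 13 rightward: 14 /ḍ/ is itself a trigger — this domain ends here.
From /ṭ/ at 13 leftward: 12 /u/ → [+RTR]; 11 /a/ → [+RTR]; 10 /u/ → [+RTR]; bound reached.
From /ḍ/ at 14 rightward: 15 /i/ → [+RTR]; 16 /f/ transparent; 17 /f/ transparent; 18 /i/ → [+RTR]; word edge.
From /ḍ/ at 14 leftward: 13 /ṭ/ is itself a trigger — this domain ends here.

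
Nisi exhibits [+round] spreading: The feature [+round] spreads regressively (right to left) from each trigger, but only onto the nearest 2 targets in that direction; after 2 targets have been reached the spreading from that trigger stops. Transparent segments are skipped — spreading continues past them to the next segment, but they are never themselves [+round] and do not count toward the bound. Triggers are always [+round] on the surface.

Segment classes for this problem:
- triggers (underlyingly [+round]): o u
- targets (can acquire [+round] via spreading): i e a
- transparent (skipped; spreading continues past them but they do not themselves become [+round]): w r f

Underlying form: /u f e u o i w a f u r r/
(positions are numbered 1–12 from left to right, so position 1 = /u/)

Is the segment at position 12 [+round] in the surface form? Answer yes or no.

From /u/ at 1 leftward: word edge.
From /u/ at 4 leftward: 3 /e/ → [+round]; 2 /f/ transparent; 1 /u/ is itself a trigger — this domain ends here.
From /o/ at 5 leftward: 4 /u/ is itself a trigger — this domain ends here.
From /u/ at 10 leftward: 9 /f/ transparent; 8 /a/ → [+round]; 7 /w/ transparent; 6 /i/ → [+round]; bound reached.
[+round] positions on the surface: 1 3 4 5 6 8 10.

no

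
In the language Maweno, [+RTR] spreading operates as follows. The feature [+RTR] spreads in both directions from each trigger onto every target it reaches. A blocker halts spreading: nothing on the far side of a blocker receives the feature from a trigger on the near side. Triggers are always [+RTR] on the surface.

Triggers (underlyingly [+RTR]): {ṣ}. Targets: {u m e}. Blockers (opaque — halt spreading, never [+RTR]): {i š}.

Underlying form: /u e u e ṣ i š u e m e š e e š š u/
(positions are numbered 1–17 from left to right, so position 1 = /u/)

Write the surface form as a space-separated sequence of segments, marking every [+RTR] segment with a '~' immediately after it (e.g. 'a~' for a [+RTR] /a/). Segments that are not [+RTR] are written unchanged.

u~ e~ u~ e~ ṣ~ i š u e m e š e e š š u

From /ṣ/ at 5 rightward: 6 /i/ blocks.
From /ṣ/ at 5 leftward: 4 /e/ → [+RTR]; 3 /u/ → [+RTR]; 2 /e/ → [+RTR]; 1 /u/ → [+RTR]; word edge.
Targets with no active source: positions 8 9 10 11 13 14 17 stay [-emphatic].
[+RTR] positions on the surface: 1 2 3 4 5.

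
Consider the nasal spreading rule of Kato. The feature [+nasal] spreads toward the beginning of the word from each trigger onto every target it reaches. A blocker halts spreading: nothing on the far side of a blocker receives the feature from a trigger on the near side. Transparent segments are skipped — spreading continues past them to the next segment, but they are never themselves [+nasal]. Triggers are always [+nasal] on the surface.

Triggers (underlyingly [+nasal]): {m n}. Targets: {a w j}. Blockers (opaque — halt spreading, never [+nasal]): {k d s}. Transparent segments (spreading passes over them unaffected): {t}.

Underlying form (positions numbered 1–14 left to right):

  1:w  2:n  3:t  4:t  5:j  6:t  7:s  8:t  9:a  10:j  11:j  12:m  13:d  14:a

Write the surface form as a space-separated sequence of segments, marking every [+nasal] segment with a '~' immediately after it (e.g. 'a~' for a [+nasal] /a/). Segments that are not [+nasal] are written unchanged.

From /n/ at 2 leftward: 1 /w/ → [+nasal]; word edge.
From /m/ at 12 leftward: 11 /j/ → [+nasal]; 10 /j/ → [+nasal]; 9 /a/ → [+nasal]; 8 /t/ transparent; 7 /s/ blocks.
Targets with no active source: positions 5 14 stay [-nasal].
[+nasal] positions on the surface: 1 2 9 10 11 12.

w~ n~ t t j t s t a~ j~ j~ m~ d a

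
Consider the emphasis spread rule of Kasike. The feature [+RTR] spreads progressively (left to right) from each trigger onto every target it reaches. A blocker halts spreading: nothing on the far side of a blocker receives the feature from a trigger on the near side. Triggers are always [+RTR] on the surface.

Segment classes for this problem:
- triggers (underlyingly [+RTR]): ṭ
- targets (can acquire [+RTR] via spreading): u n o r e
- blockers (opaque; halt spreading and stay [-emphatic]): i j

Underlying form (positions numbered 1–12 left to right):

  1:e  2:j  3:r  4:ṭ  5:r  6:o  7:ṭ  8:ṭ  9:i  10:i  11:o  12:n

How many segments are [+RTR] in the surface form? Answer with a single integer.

5

From /ṭ/ at 4 rightward: 5 /r/ → [+RTR]; 6 /o/ → [+RTR]; 7 /ṭ/ is itself a trigger — this domain ends here.
From /ṭ/ at 7 rightward: 8 /ṭ/ is itself a trigger — this domain ends here.
From /ṭ/ at 8 rightward: 9 /i/ blocks.
Targets with no active source: positions 1 3 11 12 stay [-emphatic].
[+RTR] positions on the surface: 4 5 6 7 8.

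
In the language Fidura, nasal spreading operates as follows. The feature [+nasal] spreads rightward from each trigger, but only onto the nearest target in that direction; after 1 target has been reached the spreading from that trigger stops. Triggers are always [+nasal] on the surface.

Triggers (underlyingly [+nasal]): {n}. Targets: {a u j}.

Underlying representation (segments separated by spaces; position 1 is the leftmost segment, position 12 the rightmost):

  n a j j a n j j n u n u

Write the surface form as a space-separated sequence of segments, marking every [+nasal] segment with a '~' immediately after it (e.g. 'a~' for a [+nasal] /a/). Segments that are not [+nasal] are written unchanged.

n~ a~ j j a n~ j~ j n~ u~ n~ u~

From /n/ at 1 rightward: 2 /a/ → [+nasal]; bound reached.
From /n/ at 6 rightward: 7 /j/ → [+nasal]; bound reached.
From /n/ at 9 rightward: 10 /u/ → [+nasal]; bound reached.
From /n/ at 11 rightward: 12 /u/ → [+nasal]; bound reached.
Targets with no active source: positions 3 4 5 8 stay [-nasal].
[+nasal] positions on the surface: 1 2 6 7 9 10 11 12.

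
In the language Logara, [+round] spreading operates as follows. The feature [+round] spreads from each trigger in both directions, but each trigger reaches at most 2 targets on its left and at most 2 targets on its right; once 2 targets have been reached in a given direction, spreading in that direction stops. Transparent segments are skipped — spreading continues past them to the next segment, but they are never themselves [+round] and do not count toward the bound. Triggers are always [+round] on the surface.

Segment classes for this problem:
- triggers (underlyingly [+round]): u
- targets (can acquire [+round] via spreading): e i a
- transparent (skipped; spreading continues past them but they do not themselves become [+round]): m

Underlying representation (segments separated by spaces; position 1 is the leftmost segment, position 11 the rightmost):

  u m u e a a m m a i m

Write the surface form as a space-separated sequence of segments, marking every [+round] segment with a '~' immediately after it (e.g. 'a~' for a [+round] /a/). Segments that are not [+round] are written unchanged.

u~ m u~ e~ a~ a m m a i m

From /u/ at 1 rightward: 2 /m/ transparent; 3 /u/ is itself a trigger — this domain ends here.
From /u/ at 1 leftward: word edge.
From /u/ at 3 rightward: 4 /e/ → [+round]; 5 /a/ → [+round]; bound reached.
From /u/ at 3 leftward: 2 /m/ transparent; 1 /u/ is itself a trigger — this domain ends here.
Targets with no active source: positions 6 9 10 stay [-round].
[+round] positions on the surface: 1 3 4 5.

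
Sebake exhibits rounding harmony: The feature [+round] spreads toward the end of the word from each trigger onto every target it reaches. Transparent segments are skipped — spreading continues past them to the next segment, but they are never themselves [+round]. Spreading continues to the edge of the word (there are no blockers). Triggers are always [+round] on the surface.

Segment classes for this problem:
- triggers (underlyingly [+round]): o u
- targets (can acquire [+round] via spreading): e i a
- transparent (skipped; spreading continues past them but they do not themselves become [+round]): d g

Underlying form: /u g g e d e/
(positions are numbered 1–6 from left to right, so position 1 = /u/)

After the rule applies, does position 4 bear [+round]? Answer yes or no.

yes

From /u/ at 1 rightward: 2 /g/ transparent; 3 /g/ transparent; 4 /e/ → [+round]; 5 /d/ transparent; 6 /e/ → [+round]; word edge.
[+round] positions on the surface: 1 4 6.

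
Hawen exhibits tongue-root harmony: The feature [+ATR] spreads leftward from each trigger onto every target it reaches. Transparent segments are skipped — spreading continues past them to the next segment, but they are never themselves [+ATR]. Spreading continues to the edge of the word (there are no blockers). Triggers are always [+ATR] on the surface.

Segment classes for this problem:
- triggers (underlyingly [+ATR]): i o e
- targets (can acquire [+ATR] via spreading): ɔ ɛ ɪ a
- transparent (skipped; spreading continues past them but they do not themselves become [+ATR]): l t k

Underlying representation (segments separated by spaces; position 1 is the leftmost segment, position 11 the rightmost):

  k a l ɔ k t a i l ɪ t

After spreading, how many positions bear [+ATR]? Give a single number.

From /i/ at 8 leftward: 7 /a/ → [+ATR]; 6 /t/ transparent; 5 /k/ transparent; 4 /ɔ/ → [+ATR]; 3 /l/ transparent; 2 /a/ → [+ATR]; 1 /k/ transparent; word edge.
Target with no active source: position 10 stays [-ATR].
[+ATR] positions on the surface: 2 4 7 8.

4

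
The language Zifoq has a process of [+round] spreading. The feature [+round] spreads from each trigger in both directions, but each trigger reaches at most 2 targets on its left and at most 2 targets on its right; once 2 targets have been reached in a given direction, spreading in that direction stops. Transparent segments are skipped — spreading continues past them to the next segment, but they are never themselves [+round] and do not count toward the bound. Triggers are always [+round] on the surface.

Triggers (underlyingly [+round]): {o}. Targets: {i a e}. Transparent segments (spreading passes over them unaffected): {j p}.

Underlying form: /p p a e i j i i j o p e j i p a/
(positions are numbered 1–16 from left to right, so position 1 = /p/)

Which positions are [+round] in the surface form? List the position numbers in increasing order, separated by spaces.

7 8 10 12 14

From /o/ at 10 rightward: 11 /p/ transparent; 12 /e/ → [+round]; 13 /j/ transparent; 14 /i/ → [+round]; bound reached.
From /o/ at 10 leftward: 9 /j/ transparent; 8 /i/ → [+round]; 7 /i/ → [+round]; bound reached.
Targets with no active source: positions 3 4 5 16 stay [-round].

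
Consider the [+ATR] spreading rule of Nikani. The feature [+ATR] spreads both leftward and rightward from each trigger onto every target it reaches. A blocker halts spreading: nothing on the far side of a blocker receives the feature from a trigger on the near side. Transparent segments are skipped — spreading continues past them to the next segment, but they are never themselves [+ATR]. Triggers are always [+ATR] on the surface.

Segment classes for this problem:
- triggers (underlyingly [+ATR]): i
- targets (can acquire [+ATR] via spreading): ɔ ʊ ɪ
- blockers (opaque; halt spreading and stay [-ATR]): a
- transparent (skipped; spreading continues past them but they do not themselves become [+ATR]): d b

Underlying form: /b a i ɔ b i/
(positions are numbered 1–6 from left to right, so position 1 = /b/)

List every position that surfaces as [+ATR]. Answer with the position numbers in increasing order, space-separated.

From /i/ at 3 rightward: 4 /ɔ/ → [+ATR]; 5 /b/ transparent; 6 /i/ is itself a trigger — this domain ends here.
From /i/ at 3 leftward: 2 /a/ blocks.
From /i/ at 6 rightward: word edge.
From /i/ at 6 leftward: 5 /b/ transparent; 4 /ɔ/ → [+ATR]; 3 /i/ is itself a trigger — this domain ends here.

3 4 6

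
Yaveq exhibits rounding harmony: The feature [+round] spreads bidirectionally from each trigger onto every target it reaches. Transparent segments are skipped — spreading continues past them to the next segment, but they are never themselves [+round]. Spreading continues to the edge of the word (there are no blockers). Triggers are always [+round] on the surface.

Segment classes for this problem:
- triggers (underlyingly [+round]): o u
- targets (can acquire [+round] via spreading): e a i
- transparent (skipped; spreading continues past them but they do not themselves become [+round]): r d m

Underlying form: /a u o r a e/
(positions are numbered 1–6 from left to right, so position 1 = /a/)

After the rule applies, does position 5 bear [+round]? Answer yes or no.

From /u/ at 2 rightward: 3 /o/ is itself a trigger — this domain ends here.
From /u/ at 2 leftward: 1 /a/ → [+round]; word edge.
From /o/ at 3 rightward: 4 /r/ transparent; 5 /a/ → [+round]; 6 /e/ → [+round]; word edge.
From /o/ at 3 leftward: 2 /u/ is itself a trigger — this domain ends here.
[+round] positions on the surface: 1 2 3 5 6.

yes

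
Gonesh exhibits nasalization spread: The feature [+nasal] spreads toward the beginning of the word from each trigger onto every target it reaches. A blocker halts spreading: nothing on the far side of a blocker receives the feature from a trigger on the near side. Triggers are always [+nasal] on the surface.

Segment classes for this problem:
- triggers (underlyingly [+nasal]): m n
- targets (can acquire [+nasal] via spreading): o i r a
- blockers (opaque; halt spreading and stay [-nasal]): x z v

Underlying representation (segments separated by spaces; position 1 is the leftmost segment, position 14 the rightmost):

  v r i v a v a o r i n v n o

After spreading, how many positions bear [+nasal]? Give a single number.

6

From /n/ at 11 leftward: 10 /i/ → [+nasal]; 9 /r/ → [+nasal]; 8 /o/ → [+nasal]; 7 /a/ → [+nasal]; 6 /v/ blocks.
From /n/ at 13 leftward: 12 /v/ blocks.
Targets with no active source: positions 2 3 5 14 stay [-nasal].
[+nasal] positions on the surface: 7 8 9 10 11 13.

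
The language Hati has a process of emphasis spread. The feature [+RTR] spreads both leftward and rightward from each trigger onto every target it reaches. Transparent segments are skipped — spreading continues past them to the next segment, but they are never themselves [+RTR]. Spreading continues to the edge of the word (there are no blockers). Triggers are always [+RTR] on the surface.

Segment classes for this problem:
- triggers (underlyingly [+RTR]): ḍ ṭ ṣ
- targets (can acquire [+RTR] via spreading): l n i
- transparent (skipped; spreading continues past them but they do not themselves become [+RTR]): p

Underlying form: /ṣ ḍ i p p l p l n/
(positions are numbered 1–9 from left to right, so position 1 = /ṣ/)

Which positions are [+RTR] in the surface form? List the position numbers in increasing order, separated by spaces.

From /ṣ/ at 1 rightward: 2 /ḍ/ is itself a trigger — this domain ends here.
From /ṣ/ at 1 leftward: word edge.
From /ḍ/ at 2 rightward: 3 /i/ → [+RTR]; 4 /p/ transparent; 5 /p/ transparent; 6 /l/ → [+RTR]; 7 /p/ transparent; 8 /l/ → [+RTR]; 9 /n/ → [+RTR]; word edge.
From /ḍ/ at 2 leftward: 1 /ṣ/ is itself a trigger — this domain ends here.

1 2 3 6 8 9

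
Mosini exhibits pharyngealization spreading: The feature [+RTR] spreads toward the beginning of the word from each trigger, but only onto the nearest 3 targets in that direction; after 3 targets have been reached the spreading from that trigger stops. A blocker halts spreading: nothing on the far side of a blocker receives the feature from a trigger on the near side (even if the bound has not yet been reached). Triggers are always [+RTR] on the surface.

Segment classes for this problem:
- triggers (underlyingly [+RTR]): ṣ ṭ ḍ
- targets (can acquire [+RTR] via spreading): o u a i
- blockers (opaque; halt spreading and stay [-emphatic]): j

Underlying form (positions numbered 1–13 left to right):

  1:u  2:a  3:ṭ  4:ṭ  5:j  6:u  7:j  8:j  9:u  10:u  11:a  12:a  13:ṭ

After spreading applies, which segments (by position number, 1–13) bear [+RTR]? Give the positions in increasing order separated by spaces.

From /ṭ/ at 3 leftward: 2 /a/ → [+RTR]; 1 /u/ → [+RTR]; word edge.
From /ṭ/ at 4 leftward: 3 /ṭ/ is itself a trigger — this domain ends here.
From /ṭ/ at 13 leftward: 12 /a/ → [+RTR]; 11 /a/ → [+RTR]; 10 /u/ → [+RTR]; bound reached.
Targets with no active source: positions 6 9 stay [-emphatic].

1 2 3 4 10 11 12 13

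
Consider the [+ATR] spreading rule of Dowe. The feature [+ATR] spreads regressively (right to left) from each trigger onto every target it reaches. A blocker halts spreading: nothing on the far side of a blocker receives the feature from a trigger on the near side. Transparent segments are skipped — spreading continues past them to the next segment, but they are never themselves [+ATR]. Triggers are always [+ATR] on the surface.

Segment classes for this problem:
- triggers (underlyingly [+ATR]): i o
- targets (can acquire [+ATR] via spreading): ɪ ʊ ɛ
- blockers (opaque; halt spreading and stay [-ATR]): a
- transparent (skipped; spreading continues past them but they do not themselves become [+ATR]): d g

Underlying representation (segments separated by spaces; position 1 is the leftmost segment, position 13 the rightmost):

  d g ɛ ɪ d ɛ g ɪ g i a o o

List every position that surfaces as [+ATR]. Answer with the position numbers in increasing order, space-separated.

From /i/ at 10 leftward: 9 /g/ transparent; 8 /ɪ/ → [+ATR]; 7 /g/ transparent; 6 /ɛ/ → [+ATR]; 5 /d/ transparent; 4 /ɪ/ → [+ATR]; 3 /ɛ/ → [+ATR]; 2 /g/ transparent; 1 /d/ transparent; word edge.
From /o/ at 12 leftward: 11 /a/ blocks.
From /o/ at 13 leftward: 12 /o/ is itself a trigger — this domain ends here.

3 4 6 8 10 12 13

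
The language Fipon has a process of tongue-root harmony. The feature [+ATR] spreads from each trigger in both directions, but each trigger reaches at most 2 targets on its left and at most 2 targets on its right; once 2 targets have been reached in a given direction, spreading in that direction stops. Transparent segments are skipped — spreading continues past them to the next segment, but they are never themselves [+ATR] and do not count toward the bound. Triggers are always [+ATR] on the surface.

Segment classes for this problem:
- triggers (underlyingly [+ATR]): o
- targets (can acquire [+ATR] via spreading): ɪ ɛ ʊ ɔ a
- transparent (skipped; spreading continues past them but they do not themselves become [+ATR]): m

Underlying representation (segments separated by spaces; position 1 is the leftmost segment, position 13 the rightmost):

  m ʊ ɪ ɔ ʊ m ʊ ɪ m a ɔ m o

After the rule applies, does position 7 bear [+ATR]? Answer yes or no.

From /o/ at 13 rightward: word edge.
From /o/ at 13 leftward: 12 /m/ transparent; 11 /ɔ/ → [+ATR]; 10 /a/ → [+ATR]; bound reached.
Targets with no active source: positions 2 3 4 5 7 8 stay [-ATR].
[+ATR] positions on the surface: 10 11 13.

no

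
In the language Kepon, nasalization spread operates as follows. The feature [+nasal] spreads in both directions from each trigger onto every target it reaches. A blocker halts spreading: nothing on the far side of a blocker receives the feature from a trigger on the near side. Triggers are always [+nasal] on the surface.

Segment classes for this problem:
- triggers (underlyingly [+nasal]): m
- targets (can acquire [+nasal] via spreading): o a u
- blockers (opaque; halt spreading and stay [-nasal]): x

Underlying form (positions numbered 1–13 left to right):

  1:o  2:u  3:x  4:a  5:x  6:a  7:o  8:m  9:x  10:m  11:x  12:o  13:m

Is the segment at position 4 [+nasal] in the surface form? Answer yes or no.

From /m/ at 8 rightward: 9 /x/ blocks.
From /m/ at 8 leftward: 7 /o/ → [+nasal]; 6 /a/ → [+nasal]; 5 /x/ blocks.
From /m/ at 10 rightward: 11 /x/ blocks.
From /m/ at 10 leftward: 9 /x/ blocks.
From /m/ at 13 rightward: word edge.
From /m/ at 13 leftward: 12 /o/ → [+nasal]; 11 /x/ blocks.
Targets with no active source: positions 1 2 4 stay [-nasal].
[+nasal] positions on the surface: 6 7 8 10 12 13.

no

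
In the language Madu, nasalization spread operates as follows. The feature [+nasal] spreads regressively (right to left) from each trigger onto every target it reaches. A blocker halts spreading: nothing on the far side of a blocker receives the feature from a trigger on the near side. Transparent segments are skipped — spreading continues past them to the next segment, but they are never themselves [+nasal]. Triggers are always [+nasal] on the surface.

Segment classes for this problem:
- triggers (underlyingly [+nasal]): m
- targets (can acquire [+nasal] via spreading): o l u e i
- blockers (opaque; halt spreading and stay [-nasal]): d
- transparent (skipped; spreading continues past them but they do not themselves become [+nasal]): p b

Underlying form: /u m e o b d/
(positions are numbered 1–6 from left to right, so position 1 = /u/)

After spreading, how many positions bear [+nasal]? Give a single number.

2

From /m/ at 2 leftward: 1 /u/ → [+nasal]; word edge.
Targets with no active source: positions 3 4 stay [-nasal].
[+nasal] positions on the surface: 1 2.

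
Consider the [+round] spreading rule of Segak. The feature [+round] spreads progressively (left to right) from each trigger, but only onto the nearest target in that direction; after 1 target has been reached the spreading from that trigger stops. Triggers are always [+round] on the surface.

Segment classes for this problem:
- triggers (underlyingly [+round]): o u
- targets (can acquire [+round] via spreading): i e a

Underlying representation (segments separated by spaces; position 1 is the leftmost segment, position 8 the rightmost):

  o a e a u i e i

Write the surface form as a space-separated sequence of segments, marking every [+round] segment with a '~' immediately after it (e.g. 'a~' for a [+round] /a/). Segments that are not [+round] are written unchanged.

o~ a~ e a u~ i~ e i

From /o/ at 1 rightward: 2 /a/ → [+round]; bound reached.
From /u/ at 5 rightward: 6 /i/ → [+round]; bound reached.
Targets with no active source: positions 3 4 7 8 stay [-round].
[+round] positions on the surface: 1 2 5 6.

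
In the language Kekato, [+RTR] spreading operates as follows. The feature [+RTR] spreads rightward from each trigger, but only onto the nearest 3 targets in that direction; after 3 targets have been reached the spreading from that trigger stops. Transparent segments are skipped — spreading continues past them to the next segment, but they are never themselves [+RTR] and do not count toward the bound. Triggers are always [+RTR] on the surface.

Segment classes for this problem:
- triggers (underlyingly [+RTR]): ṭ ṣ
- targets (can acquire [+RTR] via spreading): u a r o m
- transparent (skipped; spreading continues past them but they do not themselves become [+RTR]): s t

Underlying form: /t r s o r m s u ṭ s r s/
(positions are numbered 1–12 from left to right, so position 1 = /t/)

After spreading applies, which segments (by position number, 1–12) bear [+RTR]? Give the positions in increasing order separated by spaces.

9 11

From /ṭ/ at 9 rightward: 10 /s/ transparent; 11 /r/ → [+RTR]; 12 /s/ transparent; word edge.
Targets with no active source: positions 2 4 5 6 8 stay [-emphatic].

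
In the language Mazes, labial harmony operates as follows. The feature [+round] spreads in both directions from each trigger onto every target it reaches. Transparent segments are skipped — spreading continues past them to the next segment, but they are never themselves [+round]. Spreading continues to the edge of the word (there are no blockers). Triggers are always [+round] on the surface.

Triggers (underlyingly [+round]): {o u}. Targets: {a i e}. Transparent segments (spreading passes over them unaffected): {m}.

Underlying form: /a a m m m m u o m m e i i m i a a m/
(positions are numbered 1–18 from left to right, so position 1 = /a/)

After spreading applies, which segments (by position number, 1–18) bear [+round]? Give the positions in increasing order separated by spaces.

From /u/ at 7 rightward: 8 /o/ is itself a trigger — this domain ends here.
From /u/ at 7 leftward: 6 /m/ transparent; 5 /m/ transparent; 4 /m/ transparent; 3 /m/ transparent; 2 /a/ → [+round]; 1 /a/ → [+round]; word edge.
From /o/ at 8 rightward: 9 /m/ transparent; 10 /m/ transparent; 11 /e/ → [+round]; 12 /i/ → [+round]; 13 /i/ → [+round]; 14 /m/ transparent; 15 /i/ → [+round]; 16 /a/ → [+round]; 17 /a/ → [+round]; 18 /m/ transparent; word edge.
From /o/ at 8 leftward: 7 /u/ is itself a trigger — this domain ends here.

1 2 7 8 11 12 13 15 16 17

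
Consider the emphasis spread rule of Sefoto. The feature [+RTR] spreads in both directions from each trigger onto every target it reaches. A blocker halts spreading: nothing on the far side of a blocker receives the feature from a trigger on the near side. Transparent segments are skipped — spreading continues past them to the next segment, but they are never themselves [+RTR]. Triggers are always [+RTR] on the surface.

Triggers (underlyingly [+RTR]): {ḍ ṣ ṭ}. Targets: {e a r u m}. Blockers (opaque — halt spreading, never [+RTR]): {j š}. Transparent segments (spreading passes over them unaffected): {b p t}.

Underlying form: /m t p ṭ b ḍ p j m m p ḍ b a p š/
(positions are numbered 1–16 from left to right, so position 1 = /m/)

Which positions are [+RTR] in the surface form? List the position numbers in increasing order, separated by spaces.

From /ṭ/ at 4 rightward: 5 /b/ transparent; 6 /ḍ/ is itself a trigger — this domain ends here.
From /ṭ/ at 4 leftward: 3 /p/ transparent; 2 /t/ transparent; 1 /m/ → [+RTR]; word edge.
From /ḍ/ at 6 rightward: 7 /p/ transparent; 8 /j/ blocks.
From /ḍ/ at 6 leftward: 5 /b/ transparent; 4 /ṭ/ is itself a trigger — this domain ends here.
From /ḍ/ at 12 rightward: 13 /b/ transparent; 14 /a/ → [+RTR]; 15 /p/ transparent; 16 /š/ blocks.
From /ḍ/ at 12 leftward: 11 /p/ transparent; 10 /m/ → [+RTR]; 9 /m/ → [+RTR]; 8 /j/ blocks.

1 4 6 9 10 12 14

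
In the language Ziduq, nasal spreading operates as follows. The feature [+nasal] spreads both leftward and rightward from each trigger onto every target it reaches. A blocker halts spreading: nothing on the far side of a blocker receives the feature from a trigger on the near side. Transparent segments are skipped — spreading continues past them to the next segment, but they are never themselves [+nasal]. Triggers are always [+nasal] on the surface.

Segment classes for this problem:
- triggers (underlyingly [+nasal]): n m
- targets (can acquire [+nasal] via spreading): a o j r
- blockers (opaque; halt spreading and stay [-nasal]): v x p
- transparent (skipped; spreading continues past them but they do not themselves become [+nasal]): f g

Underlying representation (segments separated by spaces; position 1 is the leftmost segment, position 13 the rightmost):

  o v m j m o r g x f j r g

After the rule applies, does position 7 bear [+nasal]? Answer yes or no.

yes

From /m/ at 3 rightward: 4 /j/ → [+nasal]; 5 /m/ is itself a trigger — this domain ends here.
From /m/ at 3 leftward: 2 /v/ blocks.
From /m/ at 5 rightward: 6 /o/ → [+nasal]; 7 /r/ → [+nasal]; 8 /g/ transparent; 9 /x/ blocks.
From /m/ at 5 leftward: 4 /j/ → [+nasal]; 3 /m/ is itself a trigger — this domain ends here.
Targets with no active source: positions 1 11 12 stay [-nasal].
[+nasal] positions on the surface: 3 4 5 6 7.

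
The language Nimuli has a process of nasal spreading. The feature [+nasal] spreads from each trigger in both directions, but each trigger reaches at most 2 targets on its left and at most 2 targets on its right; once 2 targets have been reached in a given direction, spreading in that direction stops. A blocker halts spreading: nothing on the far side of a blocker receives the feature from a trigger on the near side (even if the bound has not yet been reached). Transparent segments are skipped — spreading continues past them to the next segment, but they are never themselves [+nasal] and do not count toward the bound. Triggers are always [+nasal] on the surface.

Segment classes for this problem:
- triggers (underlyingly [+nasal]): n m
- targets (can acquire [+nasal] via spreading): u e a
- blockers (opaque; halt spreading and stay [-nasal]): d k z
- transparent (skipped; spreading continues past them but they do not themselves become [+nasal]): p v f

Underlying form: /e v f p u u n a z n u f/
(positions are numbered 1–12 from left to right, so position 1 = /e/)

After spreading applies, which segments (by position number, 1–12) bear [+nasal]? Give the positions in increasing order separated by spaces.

5 6 7 8 10 11

From /n/ at 7 rightward: 8 /a/ → [+nasal]; 9 /z/ blocks.
From /n/ at 7 leftward: 6 /u/ → [+nasal]; 5 /u/ → [+nasal]; bound reached.
From /n/ at 10 rightward: 11 /u/ → [+nasal]; 12 /f/ transparent; word edge.
From /n/ at 10 leftward: 9 /z/ blocks.
Target with no active source: position 1 stays [-nasal].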